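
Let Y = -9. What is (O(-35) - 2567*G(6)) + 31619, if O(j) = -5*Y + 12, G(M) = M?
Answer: 16274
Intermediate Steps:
O(j) = 57 (O(j) = -5*(-9) + 12 = 45 + 12 = 57)
(O(-35) - 2567*G(6)) + 31619 = (57 - 2567*6) + 31619 = (57 - 15402) + 31619 = -15345 + 31619 = 16274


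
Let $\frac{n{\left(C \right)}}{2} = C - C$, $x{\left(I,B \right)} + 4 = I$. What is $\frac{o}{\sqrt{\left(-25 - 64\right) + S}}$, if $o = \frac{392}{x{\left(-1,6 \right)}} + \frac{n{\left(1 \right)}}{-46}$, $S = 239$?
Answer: $- \frac{196 \sqrt{6}}{75} \approx -6.4013$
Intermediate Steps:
$x{\left(I,B \right)} = -4 + I$
$n{\left(C \right)} = 0$ ($n{\left(C \right)} = 2 \left(C - C\right) = 2 \cdot 0 = 0$)
$o = - \frac{392}{5}$ ($o = \frac{392}{-4 - 1} + \frac{0}{-46} = \frac{392}{-5} + 0 \left(- \frac{1}{46}\right) = 392 \left(- \frac{1}{5}\right) + 0 = - \frac{392}{5} + 0 = - \frac{392}{5} \approx -78.4$)
$\frac{o}{\sqrt{\left(-25 - 64\right) + S}} = - \frac{392}{5 \sqrt{\left(-25 - 64\right) + 239}} = - \frac{392}{5 \sqrt{-89 + 239}} = - \frac{392}{5 \sqrt{150}} = - \frac{392}{5 \cdot 5 \sqrt{6}} = - \frac{392 \frac{\sqrt{6}}{30}}{5} = - \frac{196 \sqrt{6}}{75}$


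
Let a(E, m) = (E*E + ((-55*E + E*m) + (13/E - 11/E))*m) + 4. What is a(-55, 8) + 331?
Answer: 1322184/55 ≈ 24040.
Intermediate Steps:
a(E, m) = 4 + E² + m*(-55*E + 2/E + E*m) (a(E, m) = (E² + ((-55*E + E*m) + 2/E)*m) + 4 = (E² + (-55*E + 2/E + E*m)*m) + 4 = (E² + m*(-55*E + 2/E + E*m)) + 4 = 4 + E² + m*(-55*E + 2/E + E*m))
a(-55, 8) + 331 = (4 + (-55)² - 55*8² - 55*(-55)*8 + 2*8/(-55)) + 331 = (4 + 3025 - 55*64 + 24200 + 2*8*(-1/55)) + 331 = (4 + 3025 - 3520 + 24200 - 16/55) + 331 = 1303979/55 + 331 = 1322184/55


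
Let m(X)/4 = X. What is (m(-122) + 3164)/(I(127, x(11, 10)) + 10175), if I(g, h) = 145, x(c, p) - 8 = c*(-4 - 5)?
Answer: 223/860 ≈ 0.25930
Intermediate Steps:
x(c, p) = 8 - 9*c (x(c, p) = 8 + c*(-4 - 5) = 8 + c*(-9) = 8 - 9*c)
m(X) = 4*X
(m(-122) + 3164)/(I(127, x(11, 10)) + 10175) = (4*(-122) + 3164)/(145 + 10175) = (-488 + 3164)/10320 = 2676*(1/10320) = 223/860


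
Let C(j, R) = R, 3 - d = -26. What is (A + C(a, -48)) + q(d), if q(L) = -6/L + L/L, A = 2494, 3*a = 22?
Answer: 70957/29 ≈ 2446.8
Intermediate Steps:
d = 29 (d = 3 - 1*(-26) = 3 + 26 = 29)
a = 22/3 (a = (⅓)*22 = 22/3 ≈ 7.3333)
q(L) = 1 - 6/L (q(L) = -6/L + 1 = 1 - 6/L)
(A + C(a, -48)) + q(d) = (2494 - 48) + (-6 + 29)/29 = 2446 + (1/29)*23 = 2446 + 23/29 = 70957/29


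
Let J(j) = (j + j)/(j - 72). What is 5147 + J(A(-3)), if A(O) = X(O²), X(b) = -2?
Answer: 190441/37 ≈ 5147.1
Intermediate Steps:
A(O) = -2
J(j) = 2*j/(-72 + j) (J(j) = (2*j)/(-72 + j) = 2*j/(-72 + j))
5147 + J(A(-3)) = 5147 + 2*(-2)/(-72 - 2) = 5147 + 2*(-2)/(-74) = 5147 + 2*(-2)*(-1/74) = 5147 + 2/37 = 190441/37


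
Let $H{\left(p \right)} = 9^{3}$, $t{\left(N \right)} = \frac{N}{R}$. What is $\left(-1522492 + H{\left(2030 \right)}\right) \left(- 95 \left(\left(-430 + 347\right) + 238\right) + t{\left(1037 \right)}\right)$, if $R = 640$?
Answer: $\frac{14339516443769}{640} \approx 2.2405 \cdot 10^{10}$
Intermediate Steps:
$t{\left(N \right)} = \frac{N}{640}$
$H{\left(p \right)} = 729$
$\left(-1522492 + H{\left(2030 \right)}\right) \left(- 95 \left(\left(-430 + 347\right) + 238\right) + t{\left(1037 \right)}\right) = \left(-1522492 + 729\right) \left(- 95 \left(\left(-430 + 347\right) + 238\right) + \frac{1}{640} \cdot 1037\right) = - 1521763 \left(- 95 \left(-83 + 238\right) + \frac{1037}{640}\right) = - 1521763 \left(\left(-95\right) 155 + \frac{1037}{640}\right) = - 1521763 \left(-14725 + \frac{1037}{640}\right) = \left(-1521763\right) \left(- \frac{9422963}{640}\right) = \frac{14339516443769}{640}$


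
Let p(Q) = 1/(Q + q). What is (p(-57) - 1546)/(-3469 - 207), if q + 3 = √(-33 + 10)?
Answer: 2800609/6659074 + I*√23/13318148 ≈ 0.42057 + 3.601e-7*I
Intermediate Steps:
q = -3 + I*√23 (q = -3 + √(-33 + 10) = -3 + √(-23) = -3 + I*√23 ≈ -3.0 + 4.7958*I)
p(Q) = 1/(-3 + Q + I*√23) (p(Q) = 1/(Q + (-3 + I*√23)) = 1/(-3 + Q + I*√23))
(p(-57) - 1546)/(-3469 - 207) = (1/(-3 - 57 + I*√23) - 1546)/(-3469 - 207) = (1/(-60 + I*√23) - 1546)/(-3676) = (-1546 + 1/(-60 + I*√23))*(-1/3676) = 773/1838 - 1/(3676*(-60 + I*√23))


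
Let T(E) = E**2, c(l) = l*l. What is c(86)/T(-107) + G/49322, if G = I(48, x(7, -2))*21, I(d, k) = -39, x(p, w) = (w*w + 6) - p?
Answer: 3905591/6205358 ≈ 0.62939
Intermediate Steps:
x(p, w) = 6 + w**2 - p (x(p, w) = (w**2 + 6) - p = (6 + w**2) - p = 6 + w**2 - p)
c(l) = l**2
G = -819 (G = -39*21 = -819)
c(86)/T(-107) + G/49322 = 86**2/((-107)**2) - 819/49322 = 7396/11449 - 819*1/49322 = 7396*(1/11449) - 9/542 = 7396/11449 - 9/542 = 3905591/6205358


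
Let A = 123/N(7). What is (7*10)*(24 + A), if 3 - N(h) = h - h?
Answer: 4550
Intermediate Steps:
N(h) = 3 (N(h) = 3 - (h - h) = 3 - 1*0 = 3 + 0 = 3)
A = 41 (A = 123/3 = 123*(⅓) = 41)
(7*10)*(24 + A) = (7*10)*(24 + 41) = 70*65 = 4550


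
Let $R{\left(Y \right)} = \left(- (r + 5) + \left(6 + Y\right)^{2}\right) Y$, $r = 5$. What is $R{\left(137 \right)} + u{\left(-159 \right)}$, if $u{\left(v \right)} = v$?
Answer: $2799984$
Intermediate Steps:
$R{\left(Y \right)} = Y \left(-10 + \left(6 + Y\right)^{2}\right)$ ($R{\left(Y \right)} = \left(- (5 + 5) + \left(6 + Y\right)^{2}\right) Y = \left(\left(-1\right) 10 + \left(6 + Y\right)^{2}\right) Y = \left(-10 + \left(6 + Y\right)^{2}\right) Y = Y \left(-10 + \left(6 + Y\right)^{2}\right)$)
$R{\left(137 \right)} + u{\left(-159 \right)} = 137 \left(-10 + \left(6 + 137\right)^{2}\right) - 159 = 137 \left(-10 + 143^{2}\right) - 159 = 137 \left(-10 + 20449\right) - 159 = 137 \cdot 20439 - 159 = 2800143 - 159 = 2799984$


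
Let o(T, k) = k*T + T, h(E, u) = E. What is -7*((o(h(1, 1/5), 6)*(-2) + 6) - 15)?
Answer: 161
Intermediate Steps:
o(T, k) = T + T*k (o(T, k) = T*k + T = T + T*k)
-7*((o(h(1, 1/5), 6)*(-2) + 6) - 15) = -7*(((1*(1 + 6))*(-2) + 6) - 15) = -7*(((1*7)*(-2) + 6) - 15) = -7*((7*(-2) + 6) - 15) = -7*((-14 + 6) - 15) = -7*(-8 - 15) = -7*(-23) = 161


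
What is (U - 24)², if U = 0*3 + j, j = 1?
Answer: 529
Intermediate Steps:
U = 1 (U = 0*3 + 1 = 0 + 1 = 1)
(U - 24)² = (1 - 24)² = (-23)² = 529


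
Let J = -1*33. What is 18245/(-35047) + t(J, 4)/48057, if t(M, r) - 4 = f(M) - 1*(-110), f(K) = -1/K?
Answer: -28802516984/55580371407 ≈ -0.51821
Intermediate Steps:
J = -33
t(M, r) = 114 - 1/M (t(M, r) = 4 + (-1/M - 1*(-110)) = 4 + (-1/M + 110) = 4 + (110 - 1/M) = 114 - 1/M)
18245/(-35047) + t(J, 4)/48057 = 18245/(-35047) + (114 - 1/(-33))/48057 = 18245*(-1/35047) + (114 - 1*(-1/33))*(1/48057) = -18245/35047 + (114 + 1/33)*(1/48057) = -18245/35047 + (3763/33)*(1/48057) = -18245/35047 + 3763/1585881 = -28802516984/55580371407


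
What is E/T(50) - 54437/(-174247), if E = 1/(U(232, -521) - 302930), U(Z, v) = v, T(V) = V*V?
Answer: 41297405043253/132188565992500 ≈ 0.31241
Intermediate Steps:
T(V) = V²
E = -1/303451 (E = 1/(-521 - 302930) = 1/(-303451) = -1/303451 ≈ -3.2954e-6)
E/T(50) - 54437/(-174247) = -1/(303451*(50²)) - 54437/(-174247) = -1/303451/2500 - 54437*(-1/174247) = -1/303451*1/2500 + 54437/174247 = -1/758627500 + 54437/174247 = 41297405043253/132188565992500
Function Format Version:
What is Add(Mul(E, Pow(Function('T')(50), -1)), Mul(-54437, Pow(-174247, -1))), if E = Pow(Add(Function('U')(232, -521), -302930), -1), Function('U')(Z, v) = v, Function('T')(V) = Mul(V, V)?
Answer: Rational(41297405043253, 132188565992500) ≈ 0.31241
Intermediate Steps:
Function('T')(V) = Pow(V, 2)
E = Rational(-1, 303451) (E = Pow(Add(-521, -302930), -1) = Pow(-303451, -1) = Rational(-1, 303451) ≈ -3.2954e-6)
Add(Mul(E, Pow(Function('T')(50), -1)), Mul(-54437, Pow(-174247, -1))) = Add(Mul(Rational(-1, 303451), Pow(Pow(50, 2), -1)), Mul(-54437, Pow(-174247, -1))) = Add(Mul(Rational(-1, 303451), Pow(2500, -1)), Mul(-54437, Rational(-1, 174247))) = Add(Mul(Rational(-1, 303451), Rational(1, 2500)), Rational(54437, 174247)) = Add(Rational(-1, 758627500), Rational(54437, 174247)) = Rational(41297405043253, 132188565992500)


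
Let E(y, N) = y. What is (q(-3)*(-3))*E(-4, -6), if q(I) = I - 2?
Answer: -60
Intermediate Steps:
q(I) = -2 + I
(q(-3)*(-3))*E(-4, -6) = ((-2 - 3)*(-3))*(-4) = -5*(-3)*(-4) = 15*(-4) = -60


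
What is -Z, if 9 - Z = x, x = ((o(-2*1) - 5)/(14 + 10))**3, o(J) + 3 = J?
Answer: -15677/1728 ≈ -9.0723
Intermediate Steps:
o(J) = -3 + J
x = -125/1728 (x = (((-3 - 2*1) - 5)/(14 + 10))**3 = (((-3 - 2) - 5)/24)**3 = ((-5 - 5)*(1/24))**3 = (-10*1/24)**3 = (-5/12)**3 = -125/1728 ≈ -0.072338)
Z = 15677/1728 (Z = 9 - 1*(-125/1728) = 9 + 125/1728 = 15677/1728 ≈ 9.0723)
-Z = -1*15677/1728 = -15677/1728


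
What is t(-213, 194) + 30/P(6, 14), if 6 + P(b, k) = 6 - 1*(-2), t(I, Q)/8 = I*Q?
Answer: -330561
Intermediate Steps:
t(I, Q) = 8*I*Q (t(I, Q) = 8*(I*Q) = 8*I*Q)
P(b, k) = 2 (P(b, k) = -6 + (6 - 1*(-2)) = -6 + (6 + 2) = -6 + 8 = 2)
t(-213, 194) + 30/P(6, 14) = 8*(-213)*194 + 30/2 = -330576 + (½)*30 = -330576 + 15 = -330561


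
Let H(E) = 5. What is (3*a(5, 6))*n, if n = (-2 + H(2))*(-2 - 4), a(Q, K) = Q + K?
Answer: -594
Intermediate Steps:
a(Q, K) = K + Q
n = -18 (n = (-2 + 5)*(-2 - 4) = 3*(-6) = -18)
(3*a(5, 6))*n = (3*(6 + 5))*(-18) = (3*11)*(-18) = 33*(-18) = -594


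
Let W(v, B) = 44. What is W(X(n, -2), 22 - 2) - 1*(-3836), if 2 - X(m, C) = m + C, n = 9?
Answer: 3880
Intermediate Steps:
X(m, C) = 2 - C - m (X(m, C) = 2 - (m + C) = 2 - (C + m) = 2 + (-C - m) = 2 - C - m)
W(X(n, -2), 22 - 2) - 1*(-3836) = 44 - 1*(-3836) = 44 + 3836 = 3880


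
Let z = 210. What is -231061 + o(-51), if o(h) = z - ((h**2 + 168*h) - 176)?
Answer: -224708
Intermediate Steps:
o(h) = 386 - h**2 - 168*h (o(h) = 210 - ((h**2 + 168*h) - 176) = 210 - (-176 + h**2 + 168*h) = 210 + (176 - h**2 - 168*h) = 386 - h**2 - 168*h)
-231061 + o(-51) = -231061 + (386 - 1*(-51)**2 - 168*(-51)) = -231061 + (386 - 1*2601 + 8568) = -231061 + (386 - 2601 + 8568) = -231061 + 6353 = -224708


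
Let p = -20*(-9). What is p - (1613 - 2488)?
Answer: 1055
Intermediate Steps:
p = 180
p - (1613 - 2488) = 180 - (1613 - 2488) = 180 - 1*(-875) = 180 + 875 = 1055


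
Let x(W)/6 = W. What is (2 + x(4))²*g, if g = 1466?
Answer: 991016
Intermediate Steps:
x(W) = 6*W
(2 + x(4))²*g = (2 + 6*4)²*1466 = (2 + 24)²*1466 = 26²*1466 = 676*1466 = 991016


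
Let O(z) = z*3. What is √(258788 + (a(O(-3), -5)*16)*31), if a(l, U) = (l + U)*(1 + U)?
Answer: 2*√71641 ≈ 535.32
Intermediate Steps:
O(z) = 3*z
a(l, U) = (1 + U)*(U + l) (a(l, U) = (U + l)*(1 + U) = (1 + U)*(U + l))
√(258788 + (a(O(-3), -5)*16)*31) = √(258788 + ((-5 + 3*(-3) + (-5)² - 15*(-3))*16)*31) = √(258788 + ((-5 - 9 + 25 - 5*(-9))*16)*31) = √(258788 + ((-5 - 9 + 25 + 45)*16)*31) = √(258788 + (56*16)*31) = √(258788 + 896*31) = √(258788 + 27776) = √286564 = 2*√71641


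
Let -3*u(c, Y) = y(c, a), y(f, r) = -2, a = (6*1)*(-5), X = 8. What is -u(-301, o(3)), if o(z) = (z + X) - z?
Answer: -2/3 ≈ -0.66667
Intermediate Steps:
o(z) = 8 (o(z) = (z + 8) - z = (8 + z) - z = 8)
a = -30 (a = 6*(-5) = -30)
u(c, Y) = 2/3 (u(c, Y) = -1/3*(-2) = 2/3)
-u(-301, o(3)) = -1*2/3 = -2/3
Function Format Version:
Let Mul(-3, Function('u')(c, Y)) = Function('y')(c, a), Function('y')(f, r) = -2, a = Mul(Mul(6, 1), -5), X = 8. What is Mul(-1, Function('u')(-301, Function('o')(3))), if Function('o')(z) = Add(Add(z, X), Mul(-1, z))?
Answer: Rational(-2, 3) ≈ -0.66667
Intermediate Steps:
Function('o')(z) = 8 (Function('o')(z) = Add(Add(z, 8), Mul(-1, z)) = Add(Add(8, z), Mul(-1, z)) = 8)
a = -30 (a = Mul(6, -5) = -30)
Function('u')(c, Y) = Rational(2, 3) (Function('u')(c, Y) = Mul(Rational(-1, 3), -2) = Rational(2, 3))
Mul(-1, Function('u')(-301, Function('o')(3))) = Mul(-1, Rational(2, 3)) = Rational(-2, 3)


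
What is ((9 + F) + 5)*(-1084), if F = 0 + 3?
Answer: -18428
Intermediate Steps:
F = 3
((9 + F) + 5)*(-1084) = ((9 + 3) + 5)*(-1084) = (12 + 5)*(-1084) = 17*(-1084) = -18428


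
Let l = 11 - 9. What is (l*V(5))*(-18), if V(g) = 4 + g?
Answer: -324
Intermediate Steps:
l = 2
(l*V(5))*(-18) = (2*(4 + 5))*(-18) = (2*9)*(-18) = 18*(-18) = -324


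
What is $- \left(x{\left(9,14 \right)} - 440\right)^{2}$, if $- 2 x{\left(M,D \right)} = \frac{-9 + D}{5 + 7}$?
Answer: $- \frac{111619225}{576} \approx -1.9378 \cdot 10^{5}$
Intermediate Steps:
$x{\left(M,D \right)} = \frac{3}{8} - \frac{D}{24}$ ($x{\left(M,D \right)} = - \frac{\left(-9 + D\right) \frac{1}{5 + 7}}{2} = - \frac{\left(-9 + D\right) \frac{1}{12}}{2} = - \frac{- \frac{3}{4} + \frac{D}{12}}{2} = \frac{3}{8} - \frac{D}{24}$)
$- \left(x{\left(9,14 \right)} - 440\right)^{2} = - \left(\left(\frac{3}{8} - \frac{7}{12}\right) - 440\right)^{2} = - \left(- \frac{5}{24} - 440\right)^{2} = - \left(- \frac{10565}{24}\right)^{2} = \left(-1\right) \frac{111619225}{576} = - \frac{111619225}{576}$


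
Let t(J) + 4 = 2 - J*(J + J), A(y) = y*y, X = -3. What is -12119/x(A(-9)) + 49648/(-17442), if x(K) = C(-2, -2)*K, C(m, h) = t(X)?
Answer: 2424997/523260 ≈ 4.6344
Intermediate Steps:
A(y) = y**2
t(J) = -2 - 2*J**2 (t(J) = -4 + (2 - J*(J + J)) = -4 + (2 - J*2*J) = -4 + (2 - 2*J**2) = -2 - 2*J**2)
C(m, h) = -20 (C(m, h) = -2 - 2*(-3)**2 = -2 - 2*9 = -2 - 18 = -20)
x(K) = -20*K
-12119/x(A(-9)) + 49648/(-17442) = -12119/((-20*(-9)**2)) + 49648/(-17442) = -12119/((-20*81)) + 49648*(-1/17442) = -12119/(-1620) - 24824/8721 = -12119*(-1/1620) - 24824/8721 = 12119/1620 - 24824/8721 = 2424997/523260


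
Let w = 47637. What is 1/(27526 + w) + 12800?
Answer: 962086401/75163 ≈ 12800.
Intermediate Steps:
1/(27526 + w) + 12800 = 1/(27526 + 47637) + 12800 = 1/75163 + 12800 = 962086401/75163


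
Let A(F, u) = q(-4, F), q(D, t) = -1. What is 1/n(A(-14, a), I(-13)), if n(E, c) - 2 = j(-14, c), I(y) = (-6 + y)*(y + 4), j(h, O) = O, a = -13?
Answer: 1/173 ≈ 0.0057803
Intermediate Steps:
A(F, u) = -1
I(y) = (-6 + y)*(4 + y)
n(E, c) = 2 + c
1/n(A(-14, a), I(-13)) = 1/(2 + (-24 + (-13)² - 2*(-13))) = 1/(2 + (-24 + 169 + 26)) = 1/(2 + 171) = 1/173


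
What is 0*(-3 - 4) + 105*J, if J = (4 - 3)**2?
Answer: 105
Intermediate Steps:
J = 1 (J = 1**2 = 1)
0*(-3 - 4) + 105*J = 0*(-3 - 4) + 105*1 = 0*(-7) + 105 = 0 + 105 = 105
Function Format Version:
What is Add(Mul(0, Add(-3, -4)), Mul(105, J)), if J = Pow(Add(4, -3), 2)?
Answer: 105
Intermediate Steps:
J = 1 (J = Pow(1, 2) = 1)
Add(Mul(0, Add(-3, -4)), Mul(105, J)) = Add(Mul(0, Add(-3, -4)), Mul(105, 1)) = Add(Mul(0, -7), 105) = Add(0, 105) = 105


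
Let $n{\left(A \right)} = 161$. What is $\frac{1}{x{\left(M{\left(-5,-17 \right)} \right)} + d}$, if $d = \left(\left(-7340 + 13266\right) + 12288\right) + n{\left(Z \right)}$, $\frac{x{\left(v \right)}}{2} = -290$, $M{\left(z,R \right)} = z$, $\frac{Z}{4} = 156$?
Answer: $\frac{1}{17795} \approx 5.6196 \cdot 10^{-5}$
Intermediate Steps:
$Z = 624$ ($Z = 4 \cdot 156 = 624$)
$x{\left(v \right)} = -580$ ($x{\left(v \right)} = 2 \left(-290\right) = -580$)
$d = 18375$ ($d = \left(\left(-7340 + 13266\right) + 12288\right) + 161 = \left(5926 + 12288\right) + 161 = 18214 + 161 = 18375$)
$\frac{1}{x{\left(M{\left(-5,-17 \right)} \right)} + d} = \frac{1}{-580 + 18375} = \frac{1}{17795}$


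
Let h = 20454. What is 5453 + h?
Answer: 25907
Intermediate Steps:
5453 + h = 5453 + 20454 = 25907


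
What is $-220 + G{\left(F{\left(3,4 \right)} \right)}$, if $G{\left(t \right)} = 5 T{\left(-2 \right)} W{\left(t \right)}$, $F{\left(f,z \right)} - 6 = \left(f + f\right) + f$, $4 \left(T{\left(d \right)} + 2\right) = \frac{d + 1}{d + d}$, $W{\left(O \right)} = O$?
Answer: $- \frac{5845}{16} \approx -365.31$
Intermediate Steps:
$T{\left(d \right)} = -2 + \frac{1 + d}{8 d}$ ($T{\left(d \right)} = -2 + \frac{\left(d + 1\right) \frac{1}{d + d}}{4} = -2 + \frac{\left(1 + d\right) \frac{1}{2 d}}{4} = -2 + \frac{\frac{1}{2} \frac{1}{d} \left(1 + d\right)}{4} = -2 + \frac{1 + d}{8 d}$)
$F{\left(f,z \right)} = 6 + 3 f$ ($F{\left(f,z \right)} = 6 + \left(\left(f + f\right) + f\right) = 6 + \left(2 f + f\right) = 6 + 3 f$)
$G{\left(t \right)} = - \frac{155 t}{16}$ ($G{\left(t \right)} = 5 \frac{1 - -30}{8 \left(-2\right)} t = 5 \cdot \frac{1}{8} \left(- \frac{1}{2}\right) \left(1 + 30\right) t = 5 \cdot \frac{1}{8} \left(- \frac{1}{2}\right) 31 t = 5 \left(- \frac{31}{16}\right) t = - \frac{155 t}{16}$)
$-220 + G{\left(F{\left(3,4 \right)} \right)} = -220 - \frac{155 \left(6 + 3 \cdot 3\right)}{16} = -220 - \frac{155 \left(6 + 9\right)}{16} = -220 - \frac{2325}{16} = - \frac{5845}{16}$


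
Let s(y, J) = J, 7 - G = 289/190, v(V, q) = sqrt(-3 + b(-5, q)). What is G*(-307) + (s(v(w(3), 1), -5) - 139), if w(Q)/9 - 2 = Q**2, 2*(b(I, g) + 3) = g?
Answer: -346947/190 ≈ -1826.0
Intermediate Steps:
b(I, g) = -3 + g/2
w(Q) = 18 + 9*Q**2
v(V, q) = sqrt(-6 + q/2) (v(V, q) = sqrt(-3 + (-3 + q/2)) = sqrt(-6 + q/2))
G = 1041/190 (G = 7 - 289/190 = 1041/190 ≈ 5.4790)
G*(-307) + (s(v(w(3), 1), -5) - 139) = (1041/190)*(-307) + (-5 - 139) = -319587/190 - 144 = -346947/190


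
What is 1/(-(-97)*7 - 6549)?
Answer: -1/5870 ≈ -0.00017036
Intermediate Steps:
1/(-(-97)*7 - 6549) = 1/(-97*(-7) - 6549) = 1/(679 - 6549) = 1/(-5870) = -1/5870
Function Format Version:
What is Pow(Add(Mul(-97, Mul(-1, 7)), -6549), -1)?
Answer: Rational(-1, 5870) ≈ -0.00017036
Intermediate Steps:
Pow(Add(Mul(-97, Mul(-1, 7)), -6549), -1) = Pow(Add(Mul(-97, -7), -6549), -1) = Pow(Add(679, -6549), -1) = Pow(-5870, -1) = Rational(-1, 5870)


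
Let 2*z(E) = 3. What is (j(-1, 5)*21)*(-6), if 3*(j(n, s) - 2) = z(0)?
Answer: -315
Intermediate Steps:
z(E) = 3/2 (z(E) = (½)*3 = 3/2)
j(n, s) = 5/2 (j(n, s) = 2 + (⅓)*(3/2) = 2 + ½ = 5/2)
(j(-1, 5)*21)*(-6) = ((5/2)*21)*(-6) = (105/2)*(-6) = -315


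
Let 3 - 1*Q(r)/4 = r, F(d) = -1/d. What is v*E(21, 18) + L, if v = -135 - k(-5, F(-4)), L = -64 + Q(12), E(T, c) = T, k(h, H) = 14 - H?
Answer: -12895/4 ≈ -3223.8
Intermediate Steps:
Q(r) = 12 - 4*r
L = -100 (L = -64 + (12 - 4*12) = -64 + (12 - 48) = -64 - 36 = -100)
v = -595/4 (v = -135 - (14 - (-1)/(-4)) = -135 - (14 - (-1)*(-1)/4) = -135 - (14 - 1*¼) = -135 - (14 - ¼) = -135 - 1*55/4 = -135 - 55/4 = -595/4 ≈ -148.75)
v*E(21, 18) + L = -595/4*21 - 100 = -12495/4 - 100 = -12895/4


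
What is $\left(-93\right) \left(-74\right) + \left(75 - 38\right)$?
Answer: $6919$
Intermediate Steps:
$\left(-93\right) \left(-74\right) + \left(75 - 38\right) = 6882 + 37 = 6919$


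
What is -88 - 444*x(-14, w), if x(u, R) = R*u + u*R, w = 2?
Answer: 24776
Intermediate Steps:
x(u, R) = 2*R*u (x(u, R) = R*u + R*u = 2*R*u)
-88 - 444*x(-14, w) = -88 - 888*2*(-14) = -88 - 444*(-56) = -88 + 24864 = 24776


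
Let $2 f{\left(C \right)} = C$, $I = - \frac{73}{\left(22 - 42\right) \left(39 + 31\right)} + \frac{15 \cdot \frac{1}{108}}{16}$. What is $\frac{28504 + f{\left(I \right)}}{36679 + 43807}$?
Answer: $\frac{5746412531}{16225977600} \approx 0.35415$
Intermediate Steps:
$I = \frac{6131}{100800}$ ($I = - \frac{73}{\left(-20\right) 70} + 15 \cdot \frac{1}{108} \cdot \frac{1}{16} = - \frac{73}{-1400} + \frac{5}{36} \cdot \frac{1}{16} = \left(-73\right) \left(- \frac{1}{1400}\right) + \frac{5}{576} = \frac{73}{1400} + \frac{5}{576} = \frac{6131}{100800} \approx 0.060823$)
$f{\left(C \right)} = \frac{C}{2}$
$\frac{28504 + f{\left(I \right)}}{36679 + 43807} = \frac{28504 + \frac{1}{2} \cdot \frac{6131}{100800}}{36679 + 43807} = \frac{28504 + \frac{6131}{201600}}{80486} = \frac{5746412531}{201600} \cdot \frac{1}{80486} = \frac{5746412531}{16225977600}$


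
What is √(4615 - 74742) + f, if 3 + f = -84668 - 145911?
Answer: -230582 + I*√70127 ≈ -2.3058e+5 + 264.81*I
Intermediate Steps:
f = -230582 (f = -3 + (-84668 - 145911) = -3 - 230579 = -230582)
√(4615 - 74742) + f = √(4615 - 74742) - 230582 = √(-70127) - 230582 = I*√70127 - 230582 = -230582 + I*√70127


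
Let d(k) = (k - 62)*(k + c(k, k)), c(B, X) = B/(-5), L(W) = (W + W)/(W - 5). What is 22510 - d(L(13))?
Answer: 90651/4 ≈ 22663.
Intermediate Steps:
L(W) = 2*W/(-5 + W) (L(W) = (2*W)/(-5 + W) = 2*W/(-5 + W))
c(B, X) = -B/5 (c(B, X) = B*(-⅕) = -B/5)
d(k) = 4*k*(-62 + k)/5 (d(k) = (k - 62)*(k - k/5) = (-62 + k)*(4*k/5) = 4*k*(-62 + k)/5)
22510 - d(L(13)) = 22510 - 4*2*13/(-5 + 13)*(-62 + 2*13/(-5 + 13))/5 = 22510 - 4*2*13/8*(-62 + 2*13/8)/5 = 22510 - 4*2*13*(⅛)*(-62 + 2*13*(⅛))/5 = 22510 - 4*13*(-62 + 13/4)/(5*4) = 22510 - 4*13*(-235)/(5*4*4) = 22510 - 1*(-611/4) = 22510 + 611/4 = 90651/4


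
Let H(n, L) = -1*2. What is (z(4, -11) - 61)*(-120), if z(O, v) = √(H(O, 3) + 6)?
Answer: 7080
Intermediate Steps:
H(n, L) = -2
z(O, v) = 2 (z(O, v) = √(-2 + 6) = √4 = 2)
(z(4, -11) - 61)*(-120) = (2 - 61)*(-120) = -59*(-120) = 7080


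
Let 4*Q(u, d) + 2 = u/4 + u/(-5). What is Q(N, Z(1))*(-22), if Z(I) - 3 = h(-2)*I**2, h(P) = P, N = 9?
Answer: 341/40 ≈ 8.5250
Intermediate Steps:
Z(I) = 3 - 2*I**2
Q(u, d) = -1/2 + u/80 (Q(u, d) = -1/2 + (u/4 + u/(-5))/4 = -1/2 + (u*(1/4) + u*(-1/5))/4 = -1/2 + (u/4 - u/5)/4 = -1/2 + (u/20)/4 = -1/2 + u/80)
Q(N, Z(1))*(-22) = (-1/2 + (1/80)*9)*(-22) = (-1/2 + 9/80)*(-22) = -31/80*(-22) = 341/40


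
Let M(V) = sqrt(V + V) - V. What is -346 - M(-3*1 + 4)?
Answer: -345 - sqrt(2) ≈ -346.41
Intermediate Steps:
M(V) = -V + sqrt(2)*sqrt(V) (M(V) = sqrt(2*V) - V = sqrt(2)*sqrt(V) - V = -V + sqrt(2)*sqrt(V))
-346 - M(-3*1 + 4) = -346 - (-(-3*1 + 4) + sqrt(2)*sqrt(-3*1 + 4)) = -346 - (-(-3 + 4) + sqrt(2)*sqrt(-3 + 4)) = -346 - (-1*1 + sqrt(2)*sqrt(1)) = -346 - (-1 + sqrt(2)*1) = -346 - (-1 + sqrt(2)) = -346 + (1 - sqrt(2)) = -345 - sqrt(2)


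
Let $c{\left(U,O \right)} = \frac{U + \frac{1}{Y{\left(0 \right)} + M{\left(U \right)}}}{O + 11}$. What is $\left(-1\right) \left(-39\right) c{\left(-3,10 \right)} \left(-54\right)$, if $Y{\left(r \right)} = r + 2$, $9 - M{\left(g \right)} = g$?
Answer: $\frac{14391}{49} \approx 293.69$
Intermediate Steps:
$M{\left(g \right)} = 9 - g$
$Y{\left(r \right)} = 2 + r$
$c{\left(U,O \right)} = \frac{U + \frac{1}{11 - U}}{11 + O}$ ($c{\left(U,O \right)} = \frac{U + \frac{1}{\left(2 + 0\right) - \left(-9 + U\right)}}{O + 11} = \frac{U + \frac{1}{2 - \left(-9 + U\right)}}{11 + O} = \frac{U + \frac{1}{11 - U}}{11 + O}$)
$\left(-1\right) \left(-39\right) c{\left(-3,10 \right)} \left(-54\right) = \left(-1\right) \left(-39\right) \frac{-1 + \left(-3\right)^{2} - -33}{-121 - 110 + 11 \left(-3\right) + 10 \left(-3\right)} \left(-54\right) = 39 \frac{-1 + 9 + 33}{-121 - 110 - 33 - 30} \left(-54\right) = 39 \frac{1}{-294} \cdot 41 \left(-54\right) = 39 \left(\left(- \frac{1}{294}\right) 41\right) \left(-54\right) = 39 \left(- \frac{41}{294}\right) \left(-54\right) = \left(- \frac{533}{98}\right) \left(-54\right) = \frac{14391}{49}$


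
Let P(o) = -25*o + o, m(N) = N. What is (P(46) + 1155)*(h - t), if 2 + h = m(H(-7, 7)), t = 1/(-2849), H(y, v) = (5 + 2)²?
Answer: 6829104/2849 ≈ 2397.0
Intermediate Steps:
H(y, v) = 49 (H(y, v) = 7² = 49)
t = -1/2849 ≈ -0.00035100
h = 47 (h = -2 + 49 = 47)
P(o) = -24*o
(P(46) + 1155)*(h - t) = (-24*46 + 1155)*(47 - 1*(-1/2849)) = (-1104 + 1155)*(47 + 1/2849) = 51*(133904/2849) = 6829104/2849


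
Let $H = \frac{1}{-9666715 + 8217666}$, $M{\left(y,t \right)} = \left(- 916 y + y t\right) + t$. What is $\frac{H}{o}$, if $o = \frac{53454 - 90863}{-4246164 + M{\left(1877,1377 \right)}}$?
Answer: $- \frac{3379490}{54207474041} \approx -6.2344 \cdot 10^{-5}$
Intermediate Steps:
$M{\left(y,t \right)} = t - 916 y + t y$ ($M{\left(y,t \right)} = \left(- 916 y + t y\right) + t = t - 916 y + t y$)
$H = - \frac{1}{1449049}$ ($H = \frac{1}{-1449049} = - \frac{1}{1449049} \approx -6.9011 \cdot 10^{-7}$)
$o = \frac{37409}{3379490}$ ($o = \frac{53454 - 90863}{-4246164 + \left(1377 - 1719332 + 1377 \cdot 1877\right)} = - \frac{37409}{-4246164 + \left(1377 - 1719332 + 2584629\right)} = - \frac{37409}{-4246164 + 866674} = - \frac{37409}{-3379490} = \left(-37409\right) \left(- \frac{1}{3379490}\right) = \frac{37409}{3379490} \approx 0.011069$)
$\frac{H}{o} = - \frac{1}{1449049 \cdot \frac{37409}{3379490}} = \left(- \frac{1}{1449049}\right) \frac{3379490}{37409} = - \frac{3379490}{54207474041}$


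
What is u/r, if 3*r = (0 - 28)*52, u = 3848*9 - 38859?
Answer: 12681/1456 ≈ 8.7095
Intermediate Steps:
u = -4227 (u = 34632 - 38859 = -4227)
r = -1456/3 (r = ((0 - 28)*52)/3 = (-28*52)/3 = (1/3)*(-1456) = -1456/3 ≈ -485.33)
u/r = -4227/(-1456/3) = -4227*(-3/1456) = 12681/1456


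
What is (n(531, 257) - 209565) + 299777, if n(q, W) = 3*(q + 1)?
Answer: 91808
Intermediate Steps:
n(q, W) = 3 + 3*q (n(q, W) = 3*(1 + q) = 3 + 3*q)
(n(531, 257) - 209565) + 299777 = ((3 + 3*531) - 209565) + 299777 = ((3 + 1593) - 209565) + 299777 = (1596 - 209565) + 299777 = -207969 + 299777 = 91808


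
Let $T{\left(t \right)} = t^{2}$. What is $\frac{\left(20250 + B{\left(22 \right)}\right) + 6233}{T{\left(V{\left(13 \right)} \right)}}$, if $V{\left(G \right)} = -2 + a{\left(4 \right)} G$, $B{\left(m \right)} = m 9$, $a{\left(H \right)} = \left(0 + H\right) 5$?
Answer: $\frac{26681}{66564} \approx 0.40083$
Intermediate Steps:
$a{\left(H \right)} = 5 H$ ($a{\left(H \right)} = H 5 = 5 H$)
$B{\left(m \right)} = 9 m$
$V{\left(G \right)} = -2 + 20 G$ ($V{\left(G \right)} = -2 + 5 \cdot 4 G = -2 + 20 G$)
$\frac{\left(20250 + B{\left(22 \right)}\right) + 6233}{T{\left(V{\left(13 \right)} \right)}} = \frac{\left(20250 + 9 \cdot 22\right) + 6233}{\left(-2 + 20 \cdot 13\right)^{2}} = \frac{\left(20250 + 198\right) + 6233}{\left(-2 + 260\right)^{2}} = \frac{20448 + 6233}{258^{2}} = \frac{26681}{66564}$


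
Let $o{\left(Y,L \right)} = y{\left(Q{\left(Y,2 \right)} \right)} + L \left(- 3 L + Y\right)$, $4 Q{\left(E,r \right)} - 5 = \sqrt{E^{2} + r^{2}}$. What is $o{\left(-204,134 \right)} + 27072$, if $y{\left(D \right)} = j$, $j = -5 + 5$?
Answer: $-54132$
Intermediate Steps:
$Q{\left(E,r \right)} = \frac{5}{4} + \frac{\sqrt{E^{2} + r^{2}}}{4}$
$j = 0$
$y{\left(D \right)} = 0$
$o{\left(Y,L \right)} = L \left(Y - 3 L\right)$ ($o{\left(Y,L \right)} = 0 + L \left(- 3 L + Y\right) = 0 + L \left(Y - 3 L\right) = L \left(Y - 3 L\right)$)
$o{\left(-204,134 \right)} + 27072 = 134 \left(-204 - 402\right) + 27072 = 134 \left(-606\right) + 27072 = -81204 + 27072 = -54132$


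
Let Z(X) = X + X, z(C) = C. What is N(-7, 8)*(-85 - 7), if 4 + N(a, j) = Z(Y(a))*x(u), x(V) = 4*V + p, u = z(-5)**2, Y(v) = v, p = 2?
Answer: 131744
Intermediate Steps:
Z(X) = 2*X
u = 25 (u = (-5)**2 = 25)
x(V) = 2 + 4*V (x(V) = 4*V + 2 = 2 + 4*V)
N(a, j) = -4 + 204*a (N(a, j) = -4 + (2*a)*(2 + 4*25) = -4 + (2*a)*(2 + 100) = -4 + (2*a)*102 = -4 + 204*a)
N(-7, 8)*(-85 - 7) = (-4 + 204*(-7))*(-85 - 7) = (-4 - 1428)*(-92) = -1432*(-92) = 131744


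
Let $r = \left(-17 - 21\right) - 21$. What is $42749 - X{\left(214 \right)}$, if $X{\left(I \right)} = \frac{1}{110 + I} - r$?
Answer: $\frac{13831559}{324} \approx 42690.0$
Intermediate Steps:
$r = -59$ ($r = -38 - 21 = -59$)
$X{\left(I \right)} = 59 + \frac{1}{110 + I}$ ($X{\left(I \right)} = \frac{1}{110 + I} - -59 = \frac{1}{110 + I} + 59 = 59 + \frac{1}{110 + I}$)
$42749 - X{\left(214 \right)} = 42749 - \frac{6491 + 59 \cdot 214}{110 + 214} = 42749 - \frac{6491 + 12626}{324} = 42749 - \frac{1}{324} \cdot 19117 = 42749 - \frac{19117}{324} = \frac{13831559}{324}$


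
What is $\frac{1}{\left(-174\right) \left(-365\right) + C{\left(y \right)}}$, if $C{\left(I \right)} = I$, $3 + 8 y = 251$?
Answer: $\frac{1}{63541} \approx 1.5738 \cdot 10^{-5}$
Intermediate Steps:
$y = 31$ ($y = - \frac{3}{8} + \frac{1}{8} \cdot 251 = - \frac{3}{8} + \frac{251}{8} = 31$)
$\frac{1}{\left(-174\right) \left(-365\right) + C{\left(y \right)}} = \frac{1}{\left(-174\right) \left(-365\right) + 31} = \frac{1}{63510 + 31} = \frac{1}{63541}$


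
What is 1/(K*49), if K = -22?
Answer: -1/1078 ≈ -0.00092764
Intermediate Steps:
1/(K*49) = 1/(-22*49) = 1/(-1078) = -1/1078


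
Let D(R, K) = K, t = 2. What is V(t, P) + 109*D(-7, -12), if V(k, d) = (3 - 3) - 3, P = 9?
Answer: -1311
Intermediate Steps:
V(k, d) = -3 (V(k, d) = 0 - 3 = -3)
V(t, P) + 109*D(-7, -12) = -3 + 109*(-12) = -3 - 1308 = -1311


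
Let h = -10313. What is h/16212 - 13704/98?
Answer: -15941423/113484 ≈ -140.47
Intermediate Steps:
h/16212 - 13704/98 = -10313/16212 - 13704/98 = -10313*1/16212 - 13704*1/98 = -10313/16212 - 6852/49 = -15941423/113484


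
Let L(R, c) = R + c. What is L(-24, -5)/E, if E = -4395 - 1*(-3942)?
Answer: 29/453 ≈ 0.064018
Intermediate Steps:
E = -453 (E = -4395 + 3942 = -453)
L(-24, -5)/E = (-24 - 5)/(-453) = -29*(-1/453) = 29/453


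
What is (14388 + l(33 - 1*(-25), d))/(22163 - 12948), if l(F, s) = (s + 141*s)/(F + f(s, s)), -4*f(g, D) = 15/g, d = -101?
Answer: 331561268/216064105 ≈ 1.5345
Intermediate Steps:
f(g, D) = -15/(4*g)
l(F, s) = 142*s/(F - 15/(4*s)) (l(F, s) = (s + 141*s)/(F - 15/(4*s)) = (142*s)/(F - 15/(4*s)) = 142*s/(F - 15/(4*s)))
(14388 + l(33 - 1*(-25), d))/(22163 - 12948) = (14388 + 568*(-101)²/(-15 + 4*(33 - 1*(-25))*(-101)))/(22163 - 12948) = (14388 + 568*10201/(-15 + 4*(33 + 25)*(-101)))/9215 = (14388 + 568*10201/(-15 + 4*58*(-101)))*(1/9215) = (14388 + 568*10201/(-15 - 23432))*(1/9215) = (14388 + 568*10201/(-23447))*(1/9215) = (14388 + 568*10201*(-1/23447))*(1/9215) = (14388 - 5794168/23447)*(1/9215) = (331561268/23447)*(1/9215) = 331561268/216064105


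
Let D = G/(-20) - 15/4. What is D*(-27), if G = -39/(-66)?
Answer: 44901/440 ≈ 102.05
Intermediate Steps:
G = 13/22 (G = -39*(-1/66) = 13/22 ≈ 0.59091)
D = -1663/440 (D = (13/22)/(-20) - 15/4 = (13/22)*(-1/20) - 15*¼ = -13/440 - 15/4 = -1663/440 ≈ -3.7795)
D*(-27) = -1663/440*(-27) = 44901/440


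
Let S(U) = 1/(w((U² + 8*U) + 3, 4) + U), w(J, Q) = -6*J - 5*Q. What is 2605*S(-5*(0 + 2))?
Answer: -2605/168 ≈ -15.506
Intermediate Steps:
S(U) = 1/(-38 - 47*U - 6*U²) (S(U) = 1/((-6*((U² + 8*U) + 3) - 5*4) + U) = 1/((-6*(3 + U² + 8*U) - 20) + U) = 1/(((-18 - 48*U - 6*U²) - 20) + U) = 1/((-38 - 48*U - 6*U²) + U) = 1/(-38 - 47*U - 6*U²))
2605*S(-5*(0 + 2)) = 2605*(-1/(38 + 6*(-5*(0 + 2))² + 47*(-5*(0 + 2)))) = 2605*(-1/(38 + 6*(-5*2)² + 47*(-5*2))) = 2605*(-1/(38 + 6*(-10)² + 47*(-10))) = 2605*(-1/(38 + 6*100 - 470)) = 2605*(-1/(38 + 600 - 470)) = 2605*(-1/168) = -2605/168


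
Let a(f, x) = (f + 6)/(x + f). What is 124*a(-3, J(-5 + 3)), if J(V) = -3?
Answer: -62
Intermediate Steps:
a(f, x) = (6 + f)/(f + x)
124*a(-3, J(-5 + 3)) = 124*((6 - 3)/(-3 - 3)) = 124*(3/(-6)) = 124*(-1/6*3) = 124*(-1/2) = -62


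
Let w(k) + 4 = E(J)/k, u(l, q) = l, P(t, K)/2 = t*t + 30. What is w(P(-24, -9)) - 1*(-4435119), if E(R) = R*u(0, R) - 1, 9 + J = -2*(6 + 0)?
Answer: 5375359379/1212 ≈ 4.4351e+6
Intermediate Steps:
J = -21 (J = -9 - 2*(6 + 0) = -9 - 2*6 = -9 - 12 = -21)
P(t, K) = 60 + 2*t**2 (P(t, K) = 2*(t*t + 30) = 2*(t**2 + 30) = 2*(30 + t**2) = 60 + 2*t**2)
E(R) = -1 (E(R) = R*0 - 1 = 0 - 1 = -1)
w(k) = -4 - 1/k
w(P(-24, -9)) - 1*(-4435119) = (-4 - 1/(60 + 2*(-24)**2)) - 1*(-4435119) = (-4 - 1/(60 + 2*576)) + 4435119 = (-4 - 1/(60 + 1152)) + 4435119 = (-4 - 1/1212) + 4435119 = -4849/1212 + 4435119 = 5375359379/1212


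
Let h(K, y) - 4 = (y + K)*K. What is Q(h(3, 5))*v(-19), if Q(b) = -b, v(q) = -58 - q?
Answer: 1092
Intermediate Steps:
h(K, y) = 4 + K*(K + y) (h(K, y) = 4 + (y + K)*K = 4 + (K + y)*K = 4 + K*(K + y))
Q(h(3, 5))*v(-19) = (-(4 + 3² + 3*5))*(-58 - 1*(-19)) = (-(4 + 9 + 15))*(-58 + 19) = -1*28*(-39) = -28*(-39) = 1092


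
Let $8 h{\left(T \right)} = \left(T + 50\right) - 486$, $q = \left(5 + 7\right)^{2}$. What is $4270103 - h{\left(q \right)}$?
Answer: $\frac{8540279}{2} \approx 4.2701 \cdot 10^{6}$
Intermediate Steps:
$q = 144$ ($q = 12^{2} = 144$)
$h{\left(T \right)} = - \frac{109}{2} + \frac{T}{8}$ ($h{\left(T \right)} = \frac{\left(T + 50\right) - 486}{8} = \frac{\left(50 + T\right) - 486}{8} = \frac{-436 + T}{8} = - \frac{109}{2} + \frac{T}{8}$)
$4270103 - h{\left(q \right)} = 4270103 - \left(- \frac{109}{2} + \frac{1}{8} \cdot 144\right) = 4270103 - \left(- \frac{109}{2} + 18\right) = 4270103 - - \frac{73}{2} = 4270103 + \frac{73}{2} = \frac{8540279}{2}$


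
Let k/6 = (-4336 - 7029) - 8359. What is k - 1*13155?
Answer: -131499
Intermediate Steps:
k = -118344 (k = 6*((-4336 - 7029) - 8359) = 6*(-11365 - 8359) = 6*(-19724) = -118344)
k - 1*13155 = -118344 - 1*13155 = -118344 - 13155 = -131499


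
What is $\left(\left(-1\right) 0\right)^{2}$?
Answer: $0$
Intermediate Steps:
$\left(\left(-1\right) 0\right)^{2} = 0^{2} = 0$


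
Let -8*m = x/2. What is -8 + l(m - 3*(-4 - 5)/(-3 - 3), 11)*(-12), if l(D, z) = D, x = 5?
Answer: 199/4 ≈ 49.750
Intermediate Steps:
m = -5/16 (m = -5/(8*2) = -1/8*5/2 = -5/16 ≈ -0.31250)
-8 + l(m - 3*(-4 - 5)/(-3 - 3), 11)*(-12) = -8 + (-5/16 - 3*(-4 - 5)/(-3 - 3))*(-12) = -8 + (-5/16 - (-27)/(-6))*(-12) = -8 + (-5/16 - (-27)*(-1)/6)*(-12) = -8 + (-5/16 - 3*3/2)*(-12) = -8 + (-5/16 - 9/2)*(-12) = -8 - 77/16*(-12) = -8 + 231/4 = 199/4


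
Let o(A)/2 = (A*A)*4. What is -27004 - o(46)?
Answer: -43932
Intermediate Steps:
o(A) = 8*A² (o(A) = 2*((A*A)*4) = 2*(A²*4) = 2*(4*A²) = 8*A²)
-27004 - o(46) = -27004 - 8*46² = -27004 - 8*2116 = -27004 - 1*16928 = -27004 - 16928 = -43932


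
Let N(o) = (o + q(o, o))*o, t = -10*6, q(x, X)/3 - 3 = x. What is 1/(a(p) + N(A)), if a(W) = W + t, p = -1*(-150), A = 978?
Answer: 1/3834828 ≈ 2.6077e-7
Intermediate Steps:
q(x, X) = 9 + 3*x
t = -60
p = 150
N(o) = o*(9 + 4*o) (N(o) = (o + (9 + 3*o))*o = (9 + 4*o)*o = o*(9 + 4*o))
a(W) = -60 + W (a(W) = W - 60 = -60 + W)
1/(a(p) + N(A)) = 1/((-60 + 150) + 978*(9 + 4*978)) = 1/(90 + 978*(9 + 3912)) = 1/(90 + 978*3921) = 1/(90 + 3834738) = 1/3834828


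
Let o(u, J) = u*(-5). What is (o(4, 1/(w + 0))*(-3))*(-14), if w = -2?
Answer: -840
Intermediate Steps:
o(u, J) = -5*u
(o(4, 1/(w + 0))*(-3))*(-14) = (-5*4*(-3))*(-14) = -20*(-3)*(-14) = 60*(-14) = -840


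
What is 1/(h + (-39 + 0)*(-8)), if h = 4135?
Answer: 1/4447 ≈ 0.00022487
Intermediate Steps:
1/(h + (-39 + 0)*(-8)) = 1/(4135 + (-39 + 0)*(-8)) = 1/(4135 - 39*(-8)) = 1/(4135 + 312) = 1/4447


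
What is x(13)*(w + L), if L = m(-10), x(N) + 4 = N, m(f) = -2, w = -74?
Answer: -684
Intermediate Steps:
x(N) = -4 + N
L = -2
x(13)*(w + L) = (-4 + 13)*(-74 - 2) = 9*(-76) = -684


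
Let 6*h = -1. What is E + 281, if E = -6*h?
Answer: 282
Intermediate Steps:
h = -⅙ (h = (⅙)*(-1) = -⅙ ≈ -0.16667)
E = 1 (E = -6*(-⅙) = 1)
E + 281 = 1 + 281 = 282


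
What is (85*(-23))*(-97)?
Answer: 189635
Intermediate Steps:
(85*(-23))*(-97) = -1955*(-97) = 189635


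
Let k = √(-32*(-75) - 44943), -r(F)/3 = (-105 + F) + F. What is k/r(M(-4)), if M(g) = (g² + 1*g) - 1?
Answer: I*√4727/83 ≈ 0.82835*I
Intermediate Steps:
M(g) = -1 + g + g² (M(g) = (g² + g) - 1 = (g + g²) - 1 = -1 + g + g²)
r(F) = 315 - 6*F (r(F) = -3*((-105 + F) + F) = -3*(-105 + 2*F) = 315 - 6*F)
k = 3*I*√4727 (k = √(2400 - 44943) = √(-42543) = 3*I*√4727 ≈ 206.26*I)
k/r(M(-4)) = (3*I*√4727)/(315 - 6*(-1 - 4 + (-4)²)) = (3*I*√4727)/(315 - 6*(-1 - 4 + 16)) = (3*I*√4727)/(315 - 6*11) = (3*I*√4727)/(315 - 66) = (3*I*√4727)/249 = (3*I*√4727)*(1/249) = I*√4727/83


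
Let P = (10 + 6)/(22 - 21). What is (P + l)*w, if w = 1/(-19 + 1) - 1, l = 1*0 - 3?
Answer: -247/18 ≈ -13.722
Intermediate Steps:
l = -3 (l = 0 - 3 = -3)
P = 16 (P = 16/1 = 16*1 = 16)
w = -19/18 (w = 1/(-18) - 1 = -1/18 - 1 = -19/18 ≈ -1.0556)
(P + l)*w = (16 - 3)*(-19/18) = 13*(-19/18) = -247/18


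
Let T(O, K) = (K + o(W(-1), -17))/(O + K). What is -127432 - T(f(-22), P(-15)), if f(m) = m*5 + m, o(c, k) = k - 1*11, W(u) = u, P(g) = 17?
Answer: -14654691/115 ≈ -1.2743e+5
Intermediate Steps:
o(c, k) = -11 + k (o(c, k) = k - 11 = -11 + k)
f(m) = 6*m (f(m) = 5*m + m = 6*m)
T(O, K) = (-28 + K)/(K + O) (T(O, K) = (K + (-11 - 17))/(O + K) = (K - 28)/(K + O) = (-28 + K)/(K + O))
-127432 - T(f(-22), P(-15)) = -127432 - (-28 + 17)/(17 + 6*(-22)) = -127432 - (-11)/(17 - 132) = -127432 - (-11)/(-115) = -127432 - (-1)*(-11)/115 = -127432 - 1*11/115 = -127432 - 11/115 = -14654691/115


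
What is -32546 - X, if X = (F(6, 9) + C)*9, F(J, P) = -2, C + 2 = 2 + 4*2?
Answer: -32600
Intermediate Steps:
C = 8 (C = -2 + (2 + 4*2) = -2 + (2 + 8) = -2 + 10 = 8)
X = 54 (X = (-2 + 8)*9 = 6*9 = 54)
-32546 - X = -32546 - 1*54 = -32546 - 54 = -32600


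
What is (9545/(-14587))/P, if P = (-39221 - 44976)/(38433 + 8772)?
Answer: 450571725/1228181639 ≈ 0.36686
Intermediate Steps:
P = -84197/47205 ≈ -1.7836
(9545/(-14587))/P = (9545/(-14587))/(-84197/47205) = (9545*(-1/14587))*(-47205/84197) = -9545/14587*(-47205/84197) = 450571725/1228181639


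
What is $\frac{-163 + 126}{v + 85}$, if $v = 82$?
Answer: $- \frac{37}{167} \approx -0.22156$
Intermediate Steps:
$\frac{-163 + 126}{v + 85} = \frac{-163 + 126}{82 + 85} = - \frac{37}{167}$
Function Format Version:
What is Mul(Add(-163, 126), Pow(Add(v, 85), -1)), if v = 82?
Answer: Rational(-37, 167) ≈ -0.22156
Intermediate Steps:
Mul(Add(-163, 126), Pow(Add(v, 85), -1)) = Mul(Add(-163, 126), Pow(Add(82, 85), -1)) = Mul(-37, Pow(167, -1)) = Mul(-37, Rational(1, 167)) = Rational(-37, 167)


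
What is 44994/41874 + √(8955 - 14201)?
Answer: 7499/6979 + I*√5246 ≈ 1.0745 + 72.429*I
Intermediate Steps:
44994/41874 + √(8955 - 14201) = 44994*(1/41874) + √(-5246) = 7499/6979 + I*√5246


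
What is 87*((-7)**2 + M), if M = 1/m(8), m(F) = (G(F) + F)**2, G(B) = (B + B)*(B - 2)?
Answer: 46108695/10816 ≈ 4263.0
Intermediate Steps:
G(B) = 2*B*(-2 + B) (G(B) = (2*B)*(-2 + B) = 2*B*(-2 + B))
m(F) = (F + 2*F*(-2 + F))**2 (m(F) = (2*F*(-2 + F) + F)**2 = (F + 2*F*(-2 + F))**2)
M = 1/10816 (M = 1/(8**2*(-3 + 2*8)**2) = 1/(64*(-3 + 16)**2) = 1/(64*13**2) = 1/(64*169) = 1/10816 ≈ 9.2456e-5)
87*((-7)**2 + M) = 87*((-7)**2 + 1/10816) = 87*(49 + 1/10816) = 87*(529985/10816) = 46108695/10816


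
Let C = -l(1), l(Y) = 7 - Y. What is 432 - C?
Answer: 438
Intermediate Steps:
C = -6 (C = -(7 - 1*1) = -(7 - 1) = -1*6 = -6)
432 - C = 432 - 1*(-6) = 432 + 6 = 438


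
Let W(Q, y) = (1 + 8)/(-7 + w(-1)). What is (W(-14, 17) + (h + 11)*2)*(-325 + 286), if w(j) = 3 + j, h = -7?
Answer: -1209/5 ≈ -241.80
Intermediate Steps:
W(Q, y) = -9/5 (W(Q, y) = (1 + 8)/(-7 + (3 - 1)) = 9/(-7 + 2) = 9/(-5) = 9*(-1/5) = -9/5)
(W(-14, 17) + (h + 11)*2)*(-325 + 286) = (-9/5 + (-7 + 11)*2)*(-325 + 286) = (-9/5 + 4*2)*(-39) = (-9/5 + 8)*(-39) = (31/5)*(-39) = -1209/5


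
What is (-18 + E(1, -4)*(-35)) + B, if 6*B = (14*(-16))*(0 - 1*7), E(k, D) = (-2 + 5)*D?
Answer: 1990/3 ≈ 663.33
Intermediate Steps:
E(k, D) = 3*D
B = 784/3 (B = ((14*(-16))*(0 - 1*7))/6 = (-224*(0 - 7))/6 = (-224*(-7))/6 = (⅙)*1568 = 784/3 ≈ 261.33)
(-18 + E(1, -4)*(-35)) + B = (-18 + (3*(-4))*(-35)) + 784/3 = (-18 - 12*(-35)) + 784/3 = (-18 + 420) + 784/3 = 402 + 784/3 = 1990/3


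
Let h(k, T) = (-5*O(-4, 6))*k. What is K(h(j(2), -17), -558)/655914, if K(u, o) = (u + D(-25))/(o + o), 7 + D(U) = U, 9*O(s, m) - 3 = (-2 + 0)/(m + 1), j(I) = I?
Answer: 1103/23058000756 ≈ 4.7836e-8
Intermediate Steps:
O(s, m) = ⅓ - 2/(9*(1 + m)) (O(s, m) = ⅓ + ((-2 + 0)/(m + 1))/9 = ⅓ + (-2/(1 + m))/9 = ⅓ - 2/(9*(1 + m)))
D(U) = -7 + U
h(k, T) = -95*k/63 (h(k, T) = (-5*(1 + 3*6)/(9*(1 + 6)))*k = (-5*(1 + 18)/(9*7))*k = (-5*19/(9*7))*k = (-5*19/63)*k = -95*k/63)
K(u, o) = (-32 + u)/(2*o) (K(u, o) = (u + (-7 - 25))/(o + o) = (u - 32)/((2*o)) = (-32 + u)*(1/(2*o)) = (-32 + u)/(2*o))
K(h(j(2), -17), -558)/655914 = ((½)*(-32 - 95/63*2)/(-558))/655914 = ((½)*(-1/558)*(-32 - 190/63))*(1/655914) = ((½)*(-1/558)*(-2206/63))*(1/655914) = (1103/35154)*(1/655914) = 1103/23058000756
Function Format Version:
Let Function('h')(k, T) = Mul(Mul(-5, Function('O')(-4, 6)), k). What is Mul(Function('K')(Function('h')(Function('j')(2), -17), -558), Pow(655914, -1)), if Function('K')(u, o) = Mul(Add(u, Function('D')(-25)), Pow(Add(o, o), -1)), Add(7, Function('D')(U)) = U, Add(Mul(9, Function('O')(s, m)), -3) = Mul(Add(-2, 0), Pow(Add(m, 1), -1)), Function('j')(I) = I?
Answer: Rational(1103, 23058000756) ≈ 4.7836e-8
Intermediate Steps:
Function('O')(s, m) = Add(Rational(1, 3), Mul(Rational(-2, 9), Pow(Add(1, m), -1))) (Function('O')(s, m) = Add(Rational(1, 3), Mul(Rational(1, 9), Mul(Add(-2, 0), Pow(Add(m, 1), -1)))) = Add(Rational(1, 3), Mul(Rational(1, 9), Mul(-2, Pow(Add(1, m), -1)))) = Add(Rational(1, 3), Mul(Rational(-2, 9), Pow(Add(1, m), -1))))
Function('D')(U) = Add(-7, U)
Function('h')(k, T) = Mul(Rational(-95, 63), k) (Function('h')(k, T) = Mul(Mul(-5, Mul(Rational(1, 9), Pow(Add(1, 6), -1), Add(1, Mul(3, 6)))), k) = Mul(Mul(-5, Mul(Rational(1, 9), Pow(7, -1), Add(1, 18))), k) = Mul(Mul(-5, Mul(Rational(1, 9), Rational(1, 7), 19)), k) = Mul(Mul(-5, Rational(19, 63)), k) = Mul(Rational(-95, 63), k))
Function('K')(u, o) = Mul(Rational(1, 2), Pow(o, -1), Add(-32, u)) (Function('K')(u, o) = Mul(Add(u, Add(-7, -25)), Pow(Add(o, o), -1)) = Mul(Add(u, -32), Pow(Mul(2, o), -1)) = Mul(Add(-32, u), Mul(Rational(1, 2), Pow(o, -1))) = Mul(Rational(1, 2), Pow(o, -1), Add(-32, u)))
Mul(Function('K')(Function('h')(Function('j')(2), -17), -558), Pow(655914, -1)) = Mul(Mul(Rational(1, 2), Pow(-558, -1), Add(-32, Mul(Rational(-95, 63), 2))), Pow(655914, -1)) = Mul(Mul(Rational(1, 2), Rational(-1, 558), Add(-32, Rational(-190, 63))), Rational(1, 655914)) = Mul(Mul(Rational(1, 2), Rational(-1, 558), Rational(-2206, 63)), Rational(1, 655914)) = Mul(Rational(1103, 35154), Rational(1, 655914)) = Rational(1103, 23058000756)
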